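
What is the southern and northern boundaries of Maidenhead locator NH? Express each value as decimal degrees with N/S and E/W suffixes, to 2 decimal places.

20.00° S, 10.00° S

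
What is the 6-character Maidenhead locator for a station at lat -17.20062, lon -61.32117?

FH92it

Offset from 180°W / 90°S: lon 118.6788°, lat 72.7994°.
Field (20°×10°, letters A–R): lon ⌊118.6788/20⌋ = 5 → F; lat ⌊72.7994/10⌋ = 7 → H.
Square (2°×1°, digits 0–9): lon ⌊18.6788/2⌋ = 9; lat ⌊2.7994/1⌋ = 2.
Subsquare (5′×2.5′, letters a–x): lon ⌊0.6788/0.0833333⌋ = 8 → i; lat ⌊0.7994/0.0416667⌋ = 19 → t.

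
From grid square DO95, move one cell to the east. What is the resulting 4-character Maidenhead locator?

Longitude square 9; +1 → 10, wraps to 0, carry into field.
Longitude field D = 3; +1 → 4 = E.
The latitude characters are unchanged.

EO05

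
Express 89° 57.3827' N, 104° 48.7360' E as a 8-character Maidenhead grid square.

OR29jw79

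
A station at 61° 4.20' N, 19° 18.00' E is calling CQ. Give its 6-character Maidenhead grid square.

JP91pb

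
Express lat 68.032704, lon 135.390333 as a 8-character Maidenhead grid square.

PP78qa67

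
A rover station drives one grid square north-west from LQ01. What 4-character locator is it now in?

KQ92

Longitude square 0; −1 → -1, wraps to 9, carry into field.
Longitude field L = 11; −1 → 10 = K.
Latitude square 1; +1 → 2.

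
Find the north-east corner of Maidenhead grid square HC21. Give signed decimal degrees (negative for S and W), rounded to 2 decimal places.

-68.00, -34.00

Field H=7, C=2: +7·20° lon, +2·10° lat → SW at lon -40°, lat -70°.
Square 2, 1: +2·2° lon, +1·1° lat → SW at lon -36°, lat -69°.
Cell spans 2° lon × 1° lat. NE corner is SW corner plus one full cell.
latitude -68.00, longitude -34.00.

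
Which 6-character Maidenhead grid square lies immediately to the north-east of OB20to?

OB20up

Longitude subsquare t = 19; +1 → 20 = u.
Latitude subsquare o = 14; +1 → 15 = p.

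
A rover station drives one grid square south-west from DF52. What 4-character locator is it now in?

DF41

Longitude square 5; −1 → 4.
Latitude square 2; −1 → 1.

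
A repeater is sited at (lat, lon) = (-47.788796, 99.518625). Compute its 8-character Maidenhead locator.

NE92sf20

Shift to the Maidenhead origin (180°W, 90°S): lon 279.51862, lat 42.21120.
Field: lon ⌊279.51862/20⌋ = 13 → N; lat ⌊42.21120/10⌋ = 4 → E.
Square: lon ⌊19.51862/2⌋ = 9; lat ⌊2.21120/1⌋ = 2.
Subsquare: lon ⌊1.51862/0.0833333⌋ = 18 → s; lat ⌊0.21120/0.0416667⌋ = 5 → f.
Extended square: lon ⌊0.01862/0.00833333⌋ = 2; lat ⌊0.00287/0.00416667⌋ = 0.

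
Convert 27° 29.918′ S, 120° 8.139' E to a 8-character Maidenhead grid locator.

PG02bm60

Shift to the Maidenhead origin (180°W, 90°S): lon 300.13565, lat 62.50137.
Field: 300.13565/20 → 15 → P, 62.50137/10 → 6 → G; chars PG.
Square: 0.13565/2 → 0, 2.50137/1 → 2; chars 02.
Subsquare: 0.13565/0.0833333 → 1 → b, 0.50137/0.0416667 → 12 → m; chars bm.
Extended square: 0.05232/0.00833333 → 6, 0.00137/0.00416667 → 0; chars 60.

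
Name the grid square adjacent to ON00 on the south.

OM09

Latitude square 0; −1 → -1, wraps to 9, carry into field.
Latitude field N = 13; −1 → 12 = M.
The longitude characters are unchanged.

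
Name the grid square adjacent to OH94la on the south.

OH93lx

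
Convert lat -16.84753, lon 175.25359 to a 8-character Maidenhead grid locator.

RH73pd06

Add 180° to longitude and 90° to latitude: 355.25359, 73.15247.
Field: lon ⌊355.25359/20⌋ = 17 → R; lat ⌊73.15247/10⌋ = 7 → H.
Square: lon ⌊15.25359/2⌋ = 7; lat ⌊3.15247/1⌋ = 3.
Subsquare: lon ⌊1.25359/0.0833333⌋ = 15 → p; lat ⌊0.15247/0.0416667⌋ = 3 → d.
Extended square: lon ⌊0.00359/0.00833333⌋ = 0; lat ⌊0.02747/0.00416667⌋ = 6.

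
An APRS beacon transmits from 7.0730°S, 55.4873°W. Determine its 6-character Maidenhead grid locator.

GI22gw

Offset from 180°W / 90°S: lon 124.5127°, lat 82.9270°.
Field: lon ⌊124.5127/20⌋ = 6 → G; lat ⌊82.9270/10⌋ = 8 → I.
Square: lon ⌊4.5127/2⌋ = 2; lat ⌊2.9270/1⌋ = 2.
Subsquare: lon ⌊0.5127/0.0833333⌋ = 6 → g; lat ⌊0.9270/0.0416667⌋ = 22 → w.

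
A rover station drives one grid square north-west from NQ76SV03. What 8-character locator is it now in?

Longitude extended square 0; −1 → -1, wraps to 9, carry into subsquare.
Longitude subsquare s = 18; −1 → 17 = r.
Latitude extended square 3; +1 → 4.

NQ76rv94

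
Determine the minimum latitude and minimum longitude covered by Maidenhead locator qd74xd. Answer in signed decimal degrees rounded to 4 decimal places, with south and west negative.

Field Q=16, D=3: +16·20° lon, +3·10° lat → SW at lon 140°, lat -60°.
Square 7, 4: +7·2° lon, +4·1° lat → SW at lon 154°, lat -56°.
Subsquare x=23, d=3: +23·0.0833333° lon, +3·0.0416667° lat → SW at lon 155.917°, lat -55.875°.
latitude -55.8750, longitude 155.9167.

-55.8750, 155.9167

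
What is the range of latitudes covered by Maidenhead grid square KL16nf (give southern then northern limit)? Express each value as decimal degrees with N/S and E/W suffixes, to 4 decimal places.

26.2083° N, 26.2500° N

Field K=10, L=11: +10·20° lon, +11·10° lat → SW at lon 20°, lat 20°.
Square 1, 6: +1·2° lon, +6·1° lat → SW at lon 22°, lat 26°.
Subsquare n=13, f=5: +13·0.0833333° lon, +5·0.0416667° lat → SW at lon 23.0833°, lat 26.2083°.
Cell spans 0.0833333° lon × 0.0416667° lat.
south 26.2083° N, north 26.2500° N.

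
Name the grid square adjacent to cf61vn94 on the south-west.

CF61vn83

Longitude extended square 9; −1 → 8.
Latitude extended square 4; −1 → 3.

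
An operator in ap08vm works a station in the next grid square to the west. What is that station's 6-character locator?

Longitude subsquare v = 21; −1 → 20 = u.
The latitude characters are unchanged.

AP08um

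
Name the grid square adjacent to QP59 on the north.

QQ50

Latitude square 9; +1 → 10, wraps to 0, carry into field.
Latitude field P = 15; +1 → 16 = Q.
The longitude characters are unchanged.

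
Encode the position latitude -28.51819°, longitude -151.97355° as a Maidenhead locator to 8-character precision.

BG41al35

Add 180° to longitude and 90° to latitude: 28.02645, 61.48181.
Field (20°×10°, letters A–R): lon ⌊28.02645/20⌋ = 1 → B; lat ⌊61.48181/10⌋ = 6 → G.
Square (2°×1°, digits 0–9): lon ⌊8.02645/2⌋ = 4; lat ⌊1.48181/1⌋ = 1.
Subsquare (5′×2.5′, letters a–x): lon ⌊0.02645/0.0833333⌋ = 0 → a; lat ⌊0.48181/0.0416667⌋ = 11 → l.
Extended square (30″×15″, digits 0–9): lon ⌊0.02645/0.00833333⌋ = 3; lat ⌊0.02348/0.00416667⌋ = 5.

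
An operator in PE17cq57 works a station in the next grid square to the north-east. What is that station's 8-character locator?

Longitude extended square 5; +1 → 6.
Latitude extended square 7; +1 → 8.

PE17cq68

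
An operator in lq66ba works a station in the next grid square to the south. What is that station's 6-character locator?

Latitude subsquare a = 0; −1 → -1, wraps to 23 = x, carry into square.
Latitude square 6; −1 → 5.
The longitude characters are unchanged.

LQ65bx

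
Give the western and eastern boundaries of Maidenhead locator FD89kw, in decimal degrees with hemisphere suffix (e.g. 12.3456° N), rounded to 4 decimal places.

63.1667° W, 63.0833° W

Field F=5, D=3: +5·20° lon, +3·10° lat → SW at lon -80°, lat -60°.
Square 8, 9: +8·2° lon, +9·1° lat → SW at lon -64°, lat -51°.
Subsquare k=10, w=22: +10·0.0833333° lon, +22·0.0416667° lat → SW at lon -63.1667°, lat -50.0833°.
Cell spans 0.0833333° lon × 0.0416667° lat.
west 63.1667° W, east 63.0833° W.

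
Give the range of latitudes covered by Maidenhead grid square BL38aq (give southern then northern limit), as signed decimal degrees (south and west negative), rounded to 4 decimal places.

Field B=1, L=11: +1·20° lon, +11·10° lat → SW at lon -160°, lat 20°.
Square 3, 8: +3·2° lon, +8·1° lat → SW at lon -154°, lat 28°.
Subsquare a=0, q=16: +0·0.0833333° lon, +16·0.0416667° lat → SW at lon -154°, lat 28.6667°.
Cell spans 0.0833333° lon × 0.0416667° lat.
south 28.6667, north 28.7083.

28.6667, 28.7083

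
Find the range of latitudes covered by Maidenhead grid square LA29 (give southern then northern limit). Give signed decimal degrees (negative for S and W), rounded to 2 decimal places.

Field L=11, A=0: +11·20° lon, +0·10° lat → SW at lon 40°, lat -90°.
Square 2, 9: +2·2° lon, +9·1° lat → SW at lon 44°, lat -81°.
Cell spans 2° lon × 1° lat.
south -81.00, north -80.00.

-81.00, -80.00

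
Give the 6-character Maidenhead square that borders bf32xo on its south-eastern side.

BF42an

Longitude subsquare x = 23; +1 → 24, wraps to 0 = a, carry into square.
Longitude square 3; +1 → 4.
Latitude subsquare o = 14; −1 → 13 = n.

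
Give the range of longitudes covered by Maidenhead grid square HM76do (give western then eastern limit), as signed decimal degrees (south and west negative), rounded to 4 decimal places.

-25.7500, -25.6667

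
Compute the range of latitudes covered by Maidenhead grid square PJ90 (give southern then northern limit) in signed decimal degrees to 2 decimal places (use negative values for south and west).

0.00, 1.00

Field P=15, J=9: +15·20° lon, +9·10° lat → SW at lon 120°, lat 0°.
Square 9, 0: +9·2° lon, +0·1° lat → SW at lon 138°, lat 0°.
Cell spans 2° lon × 1° lat.
south 0.00, north 1.00.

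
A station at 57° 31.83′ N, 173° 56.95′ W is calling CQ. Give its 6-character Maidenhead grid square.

AO37am

Shift to the Maidenhead origin (180°W, 90°S): lon 6.0508, lat 147.5305.
Field: 6.0508/20 → 0 → A, 147.5305/10 → 14 → O; chars AO.
Square: 6.0508/2 → 3, 7.5305/1 → 7; chars 37.
Subsquare: 0.0508/0.0833333 → 0 → a, 0.5305/0.0416667 → 12 → m; chars am.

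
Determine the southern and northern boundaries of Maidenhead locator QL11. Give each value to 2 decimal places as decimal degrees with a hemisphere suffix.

21.00° N, 22.00° N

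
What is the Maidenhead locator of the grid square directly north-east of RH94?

Longitude square 9; +1 → 10, wraps to 0, carry into field.
Longitude field R = 17; +1 → 18, wraps to 0 = A, wrapping around the antimeridian.
Latitude square 4; +1 → 5.

AH05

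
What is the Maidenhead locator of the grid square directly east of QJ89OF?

Longitude subsquare o = 14; +1 → 15 = p.
The latitude characters are unchanged.

QJ89pf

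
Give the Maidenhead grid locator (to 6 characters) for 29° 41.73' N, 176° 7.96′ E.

Offset from 180°W / 90°S: lon 356.1327°, lat 119.6955°.
Field: 356.1327/20 → 17 → R, 119.6955/10 → 11 → L; chars RL.
Square: 16.1327/2 → 8, 9.6955/1 → 9; chars 89.
Subsquare: 0.1327/0.0833333 → 1 → b, 0.6955/0.0416667 → 16 → q; chars bq.

RL89bq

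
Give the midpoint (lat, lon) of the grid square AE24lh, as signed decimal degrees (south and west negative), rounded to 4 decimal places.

Field A=0, E=4: +0·20° lon, +4·10° lat → SW at lon -180°, lat -50°.
Square 2, 4: +2·2° lon, +4·1° lat → SW at lon -176°, lat -46°.
Subsquare l=11, h=7: +11·0.0833333° lon, +7·0.0416667° lat → SW at lon -175.083°, lat -45.7083°.
Cell spans 0.0833333° lon × 0.0416667° lat. Centre is SW corner plus half of each.
latitude -45.6875, longitude -175.0417.

-45.6875, -175.0417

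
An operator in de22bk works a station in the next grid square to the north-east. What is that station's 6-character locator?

Longitude subsquare b = 1; +1 → 2 = c.
Latitude subsquare k = 10; +1 → 11 = l.

DE22cl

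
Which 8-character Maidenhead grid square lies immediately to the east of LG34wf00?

LG34wf10

Longitude extended square 0; +1 → 1.
The latitude characters are unchanged.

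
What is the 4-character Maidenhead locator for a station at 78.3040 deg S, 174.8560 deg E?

RB71

Shift to the Maidenhead origin (180°W, 90°S): lon 354.86, lat 11.70.
Field: lon ⌊354.86/20⌋ = 17 → R; lat ⌊11.70/10⌋ = 1 → B.
Square: lon ⌊14.86/2⌋ = 7; lat ⌊1.70/1⌋ = 1.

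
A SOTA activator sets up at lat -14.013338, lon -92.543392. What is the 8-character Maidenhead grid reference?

Shift to the Maidenhead origin (180°W, 90°S): lon 87.45661, lat 75.98666.
Field: lon ⌊87.45661/20⌋ = 4 → E; lat ⌊75.98666/10⌋ = 7 → H.
Square: lon ⌊7.45661/2⌋ = 3; lat ⌊5.98666/1⌋ = 5.
Subsquare: lon ⌊1.45661/0.0833333⌋ = 17 → r; lat ⌊0.98666/0.0416667⌋ = 23 → x.
Extended square: lon ⌊0.03994/0.00833333⌋ = 4; lat ⌊0.02833/0.00416667⌋ = 6.

EH35rx46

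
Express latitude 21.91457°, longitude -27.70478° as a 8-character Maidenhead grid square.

HL61dv59

Offset from 180°W / 90°S: lon 152.29522°, lat 111.91457°.
Field: lon ⌊152.29522/20⌋ = 7 → H; lat ⌊111.91457/10⌋ = 11 → L.
Square: lon ⌊12.29522/2⌋ = 6; lat ⌊1.91457/1⌋ = 1.
Subsquare: lon ⌊0.29522/0.0833333⌋ = 3 → d; lat ⌊0.91457/0.0416667⌋ = 21 → v.
Extended square: lon ⌊0.04522/0.00833333⌋ = 5; lat ⌊0.03957/0.00416667⌋ = 9.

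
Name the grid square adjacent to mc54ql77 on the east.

Longitude extended square 7; +1 → 8.
The latitude characters are unchanged.

MC54ql87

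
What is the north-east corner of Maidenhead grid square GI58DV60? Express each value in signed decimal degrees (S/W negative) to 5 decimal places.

Field G=6, I=8: +6·20° lon, +8·10° lat → SW at lon -60°, lat -10°.
Square 5, 8: +5·2° lon, +8·1° lat → SW at lon -50°, lat -2°.
Subsquare d=3, v=21: +3·0.0833333° lon, +21·0.0416667° lat → SW at lon -49.75°, lat -1.125°.
Extended square 6, 0: +6·0.00833333° lon, +0·0.00416667° lat → SW at lon -49.7°, lat -1.125°.
Cell spans 0.00833333° lon × 0.00416667° lat. NE corner is SW corner plus one full cell.
latitude -1.12083, longitude -49.69167.

-1.12083, -49.69167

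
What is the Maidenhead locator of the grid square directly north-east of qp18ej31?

Longitude extended square 3; +1 → 4.
Latitude extended square 1; +1 → 2.

QP18ej42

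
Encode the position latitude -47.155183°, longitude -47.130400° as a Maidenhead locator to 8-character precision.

Shift to the Maidenhead origin (180°W, 90°S): lon 132.86960, lat 42.84482.
Field: 132.86960/20 → 6 → G, 42.84482/10 → 4 → E; chars GE.
Square: 12.86960/2 → 6, 2.84482/1 → 2; chars 62.
Subsquare: 0.86960/0.0833333 → 10 → k, 0.84482/0.0416667 → 20 → u; chars ku.
Extended square: 0.03627/0.00833333 → 4, 0.01148/0.00416667 → 2; chars 42.

GE62ku42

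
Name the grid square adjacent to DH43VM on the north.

DH43vn

Latitude subsquare m = 12; +1 → 13 = n.
The longitude characters are unchanged.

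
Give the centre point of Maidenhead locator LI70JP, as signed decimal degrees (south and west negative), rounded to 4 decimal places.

Field L=11, I=8: +11·20° lon, +8·10° lat → SW at lon 40°, lat -10°.
Square 7, 0: +7·2° lon, +0·1° lat → SW at lon 54°, lat -10°.
Subsquare j=9, p=15: +9·0.0833333° lon, +15·0.0416667° lat → SW at lon 54.75°, lat -9.375°.
Cell spans 0.0833333° lon × 0.0416667° lat. Centre is SW corner plus half of each.
latitude -9.3542, longitude 54.7917.

-9.3542, 54.7917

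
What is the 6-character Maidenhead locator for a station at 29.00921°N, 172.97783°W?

AL39ma

Offset from 180°W / 90°S: lon 7.0222°, lat 119.0092°.
Field: 7.0222/20 → 0 → A, 119.0092/10 → 11 → L; chars AL.
Square: 7.0222/2 → 3, 9.0092/1 → 9; chars 39.
Subsquare: 1.0222/0.0833333 → 12 → m, 0.0092/0.0416667 → 0 → a; chars ma.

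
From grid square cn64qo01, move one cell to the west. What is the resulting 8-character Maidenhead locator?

CN64po91

Longitude extended square 0; −1 → -1, wraps to 9, carry into subsquare.
Longitude subsquare q = 16; −1 → 15 = p.
The latitude characters are unchanged.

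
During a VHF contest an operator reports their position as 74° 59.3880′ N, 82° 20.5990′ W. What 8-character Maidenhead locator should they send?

Add 180° to longitude and 90° to latitude: 97.65668, 164.98980.
Field (20°×10°, letters A–R): lon ⌊97.65668/20⌋ = 4 → E; lat ⌊164.98980/10⌋ = 16 → Q.
Square (2°×1°, digits 0–9): lon ⌊17.65668/2⌋ = 8; lat ⌊4.98980/1⌋ = 4.
Subsquare (5′×2.5′, letters a–x): lon ⌊1.65668/0.0833333⌋ = 19 → t; lat ⌊0.98980/0.0416667⌋ = 23 → x.
Extended square (30″×15″, digits 0–9): lon ⌊0.07335/0.00833333⌋ = 8; lat ⌊0.03147/0.00416667⌋ = 7.

EQ84tx87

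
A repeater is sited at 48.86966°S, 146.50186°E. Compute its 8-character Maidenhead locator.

Add 180° to longitude and 90° to latitude: 326.50186, 41.13034.
Field: lon ⌊326.50186/20⌋ = 16 → Q; lat ⌊41.13034/10⌋ = 4 → E.
Square: lon ⌊6.50186/2⌋ = 3; lat ⌊1.13034/1⌋ = 1.
Subsquare: lon ⌊0.50186/0.0833333⌋ = 6 → g; lat ⌊0.13034/0.0416667⌋ = 3 → d.
Extended square: lon ⌊0.00186/0.00833333⌋ = 0; lat ⌊0.00534/0.00416667⌋ = 1.

QE31gd01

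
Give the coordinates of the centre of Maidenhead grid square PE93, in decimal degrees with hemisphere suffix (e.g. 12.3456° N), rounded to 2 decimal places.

46.50° S, 139.00° E

Field P=15, E=4: +15·20° lon, +4·10° lat → SW at lon 120°, lat -50°.
Square 9, 3: +9·2° lon, +3·1° lat → SW at lon 138°, lat -47°.
Cell spans 2° lon × 1° lat. Centre is SW corner plus half of each.
latitude 46.50° S, longitude 139.00° E.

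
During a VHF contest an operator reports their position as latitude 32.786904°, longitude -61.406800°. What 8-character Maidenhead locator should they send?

FM92hs18

Offset from 180°W / 90°S: lon 118.59320°, lat 122.78690°.
Field (20°×10°, letters A–R): 118.59320/20 → 5 → F, 122.78690/10 → 12 → M; chars FM.
Square (2°×1°, digits 0–9): 18.59320/2 → 9, 2.78690/1 → 2; chars 92.
Subsquare (5′×2.5′, letters a–x): 0.59320/0.0833333 → 7 → h, 0.78690/0.0416667 → 18 → s; chars hs.
Extended square (30″×15″, digits 0–9): 0.00987/0.00833333 → 1, 0.03690/0.00416667 → 8; chars 18.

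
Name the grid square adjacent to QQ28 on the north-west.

QQ19

Longitude square 2; −1 → 1.
Latitude square 8; +1 → 9.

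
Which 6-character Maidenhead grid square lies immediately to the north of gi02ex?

Latitude subsquare x = 23; +1 → 24, wraps to 0 = a, carry into square.
Latitude square 2; +1 → 3.
The longitude characters are unchanged.

GI03ea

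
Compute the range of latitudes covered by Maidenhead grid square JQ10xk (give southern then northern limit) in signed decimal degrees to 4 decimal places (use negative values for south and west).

Field J=9, Q=16: +9·20° lon, +16·10° lat → SW at lon 0°, lat 70°.
Square 1, 0: +1·2° lon, +0·1° lat → SW at lon 2°, lat 70°.
Subsquare x=23, k=10: +23·0.0833333° lon, +10·0.0416667° lat → SW at lon 3.91667°, lat 70.4167°.
Cell spans 0.0833333° lon × 0.0416667° lat.
south 70.4167, north 70.4583.

70.4167, 70.4583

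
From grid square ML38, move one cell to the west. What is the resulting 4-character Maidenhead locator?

ML28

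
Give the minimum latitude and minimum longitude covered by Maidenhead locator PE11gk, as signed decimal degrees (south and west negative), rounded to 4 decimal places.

-48.5833, 122.5000

Field P=15, E=4: +15·20° lon, +4·10° lat → SW at lon 120°, lat -50°.
Square 1, 1: +1·2° lon, +1·1° lat → SW at lon 122°, lat -49°.
Subsquare g=6, k=10: +6·0.0833333° lon, +10·0.0416667° lat → SW at lon 122.5°, lat -48.5833°.
latitude -48.5833, longitude 122.5000.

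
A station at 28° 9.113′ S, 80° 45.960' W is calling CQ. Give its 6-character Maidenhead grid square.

Add 180° to longitude and 90° to latitude: 99.2340, 61.8481.
Field: lon ⌊99.2340/20⌋ = 4 → E; lat ⌊61.8481/10⌋ = 6 → G.
Square: lon ⌊19.2340/2⌋ = 9; lat ⌊1.8481/1⌋ = 1.
Subsquare: lon ⌊1.2340/0.0833333⌋ = 14 → o; lat ⌊0.8481/0.0416667⌋ = 20 → u.

EG91ou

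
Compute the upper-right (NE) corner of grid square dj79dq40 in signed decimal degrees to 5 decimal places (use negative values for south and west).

9.67083, -105.70833

Field D=3, J=9: +3·20° lon, +9·10° lat → SW at lon -120°, lat 0°.
Square 7, 9: +7·2° lon, +9·1° lat → SW at lon -106°, lat 9°.
Subsquare d=3, q=16: +3·0.0833333° lon, +16·0.0416667° lat → SW at lon -105.75°, lat 9.66667°.
Extended square 4, 0: +4·0.00833333° lon, +0·0.00416667° lat → SW at lon -105.717°, lat 9.66667°.
Cell spans 0.00833333° lon × 0.00416667° lat. NE corner is SW corner plus one full cell.
latitude 9.67083, longitude -105.70833.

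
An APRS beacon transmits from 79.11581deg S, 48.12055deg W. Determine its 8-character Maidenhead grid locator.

Shift to the Maidenhead origin (180°W, 90°S): lon 131.87945, lat 10.88419.
Field: lon ⌊131.87945/20⌋ = 6 → G; lat ⌊10.88419/10⌋ = 1 → B.
Square: lon ⌊11.87945/2⌋ = 5; lat ⌊0.88419/1⌋ = 0.
Subsquare: lon ⌊1.87945/0.0833333⌋ = 22 → w; lat ⌊0.88419/0.0416667⌋ = 21 → v.
Extended square: lon ⌊0.04612/0.00833333⌋ = 5; lat ⌊0.00919/0.00416667⌋ = 2.

GB50wv52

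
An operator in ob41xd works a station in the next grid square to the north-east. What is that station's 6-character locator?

Longitude subsquare x = 23; +1 → 24, wraps to 0 = a, carry into square.
Longitude square 4; +1 → 5.
Latitude subsquare d = 3; +1 → 4 = e.

OB51ae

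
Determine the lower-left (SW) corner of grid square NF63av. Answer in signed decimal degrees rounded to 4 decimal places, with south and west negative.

-36.1250, 92.0000

Field N=13, F=5: +13·20° lon, +5·10° lat → SW at lon 80°, lat -40°.
Square 6, 3: +6·2° lon, +3·1° lat → SW at lon 92°, lat -37°.
Subsquare a=0, v=21: +0·0.0833333° lon, +21·0.0416667° lat → SW at lon 92°, lat -36.125°.
latitude -36.1250, longitude 92.0000.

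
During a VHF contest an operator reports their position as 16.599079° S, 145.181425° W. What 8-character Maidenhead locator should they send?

BH73jj86

Shift to the Maidenhead origin (180°W, 90°S): lon 34.81858, lat 73.40092.
Field: 34.81858/20 → 1 → B, 73.40092/10 → 7 → H; chars BH.
Square: 14.81858/2 → 7, 3.40092/1 → 3; chars 73.
Subsquare: 0.81858/0.0833333 → 9 → j, 0.40092/0.0416667 → 9 → j; chars jj.
Extended square: 0.06858/0.00833333 → 8, 0.02592/0.00416667 → 6; chars 86.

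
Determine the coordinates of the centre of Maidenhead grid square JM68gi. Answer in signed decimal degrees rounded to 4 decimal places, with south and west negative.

Field J=9, M=12: +9·20° lon, +12·10° lat → SW at lon 0°, lat 30°.
Square 6, 8: +6·2° lon, +8·1° lat → SW at lon 12°, lat 38°.
Subsquare g=6, i=8: +6·0.0833333° lon, +8·0.0416667° lat → SW at lon 12.5°, lat 38.3333°.
Cell spans 0.0833333° lon × 0.0416667° lat. Centre is SW corner plus half of each.
latitude 38.3542, longitude 12.5417.

38.3542, 12.5417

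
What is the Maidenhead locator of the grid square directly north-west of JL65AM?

Longitude subsquare a = 0; −1 → -1, wraps to 23 = x, carry into square.
Longitude square 6; −1 → 5.
Latitude subsquare m = 12; +1 → 13 = n.

JL55xn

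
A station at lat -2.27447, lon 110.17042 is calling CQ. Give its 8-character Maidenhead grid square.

Shift to the Maidenhead origin (180°W, 90°S): lon 290.17042, lat 87.72553.
Field: 290.17042/20 → 14 → O, 87.72553/10 → 8 → I; chars OI.
Square: 10.17042/2 → 5, 7.72553/1 → 7; chars 57.
Subsquare: 0.17042/0.0833333 → 2 → c, 0.72553/0.0416667 → 17 → r; chars cr.
Extended square: 0.00375/0.00833333 → 0, 0.01720/0.00416667 → 4; chars 04.

OI57cr04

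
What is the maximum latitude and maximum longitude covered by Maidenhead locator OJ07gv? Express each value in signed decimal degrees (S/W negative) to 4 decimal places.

7.9167, 100.5833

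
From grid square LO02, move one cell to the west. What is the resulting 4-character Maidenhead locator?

KO92

Longitude square 0; −1 → -1, wraps to 9, carry into field.
Longitude field L = 11; −1 → 10 = K.
The latitude characters are unchanged.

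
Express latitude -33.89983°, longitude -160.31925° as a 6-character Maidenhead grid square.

AF96uc

Shift to the Maidenhead origin (180°W, 90°S): lon 19.6807, lat 56.1002.
Field (20°×10°, letters A–R): lon ⌊19.6807/20⌋ = 0 → A; lat ⌊56.1002/10⌋ = 5 → F.
Square (2°×1°, digits 0–9): lon ⌊19.6807/2⌋ = 9; lat ⌊6.1002/1⌋ = 6.
Subsquare (5′×2.5′, letters a–x): lon ⌊1.6807/0.0833333⌋ = 20 → u; lat ⌊0.1002/0.0416667⌋ = 2 → c.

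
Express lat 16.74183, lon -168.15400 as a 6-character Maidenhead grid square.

AK56wr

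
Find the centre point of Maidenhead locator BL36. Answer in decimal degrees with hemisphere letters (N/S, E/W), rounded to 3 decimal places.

26.500° N, 153.000° W

Field B=1, L=11: +1·20° lon, +11·10° lat → SW at lon -160°, lat 20°.
Square 3, 6: +3·2° lon, +6·1° lat → SW at lon -154°, lat 26°.
Cell spans 2° lon × 1° lat. Centre is SW corner plus half of each.
latitude 26.500° N, longitude 153.000° W.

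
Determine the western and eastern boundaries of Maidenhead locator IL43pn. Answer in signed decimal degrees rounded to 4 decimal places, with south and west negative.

-10.7500, -10.6667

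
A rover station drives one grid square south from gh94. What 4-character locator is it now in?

Latitude square 4; −1 → 3.
The longitude characters are unchanged.

GH93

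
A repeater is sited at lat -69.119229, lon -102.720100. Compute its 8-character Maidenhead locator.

DC80pv31

Add 180° to longitude and 90° to latitude: 77.27990, 20.88077.
Field: 77.27990/20 → 3 → D, 20.88077/10 → 2 → C; chars DC.
Square: 17.27990/2 → 8, 0.88077/1 → 0; chars 80.
Subsquare: 1.27990/0.0833333 → 15 → p, 0.88077/0.0416667 → 21 → v; chars pv.
Extended square: 0.02990/0.00833333 → 3, 0.00577/0.00416667 → 1; chars 31.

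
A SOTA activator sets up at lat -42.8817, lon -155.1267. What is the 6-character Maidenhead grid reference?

BE27kc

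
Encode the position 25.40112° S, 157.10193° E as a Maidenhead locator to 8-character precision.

QG84no23

Offset from 180°W / 90°S: lon 337.10193°, lat 64.59888°.
Field: lon ⌊337.10193/20⌋ = 16 → Q; lat ⌊64.59888/10⌋ = 6 → G.
Square: lon ⌊17.10193/2⌋ = 8; lat ⌊4.59888/1⌋ = 4.
Subsquare: lon ⌊1.10193/0.0833333⌋ = 13 → n; lat ⌊0.59888/0.0416667⌋ = 14 → o.
Extended square: lon ⌊0.01860/0.00833333⌋ = 2; lat ⌊0.01555/0.00416667⌋ = 3.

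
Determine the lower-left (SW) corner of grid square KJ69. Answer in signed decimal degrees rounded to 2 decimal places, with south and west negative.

Field K=10, J=9: +10·20° lon, +9·10° lat → SW at lon 20°, lat 0°.
Square 6, 9: +6·2° lon, +9·1° lat → SW at lon 32°, lat 9°.
latitude 9.00, longitude 32.00.

9.00, 32.00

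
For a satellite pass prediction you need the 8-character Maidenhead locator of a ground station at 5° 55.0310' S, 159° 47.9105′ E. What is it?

QI94vb59

Offset from 180°W / 90°S: lon 339.79851°, lat 84.08282°.
Field: 339.79851/20 → 16 → Q, 84.08282/10 → 8 → I; chars QI.
Square: 19.79851/2 → 9, 4.08282/1 → 4; chars 94.
Subsquare: 1.79851/0.0833333 → 21 → v, 0.08282/0.0416667 → 1 → b; chars vb.
Extended square: 0.04851/0.00833333 → 5, 0.04115/0.00416667 → 9; chars 59.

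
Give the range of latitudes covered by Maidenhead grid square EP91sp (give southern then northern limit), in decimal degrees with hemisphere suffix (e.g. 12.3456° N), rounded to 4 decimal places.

61.6250° N, 61.6667° N

Field E=4, P=15: +4·20° lon, +15·10° lat → SW at lon -100°, lat 60°.
Square 9, 1: +9·2° lon, +1·1° lat → SW at lon -82°, lat 61°.
Subsquare s=18, p=15: +18·0.0833333° lon, +15·0.0416667° lat → SW at lon -80.5°, lat 61.625°.
Cell spans 0.0833333° lon × 0.0416667° lat.
south 61.6250° N, north 61.6667° N.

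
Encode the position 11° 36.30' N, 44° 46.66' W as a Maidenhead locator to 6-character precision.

GK71oo

Shift to the Maidenhead origin (180°W, 90°S): lon 135.2223, lat 101.6050.
Field: lon ⌊135.2223/20⌋ = 6 → G; lat ⌊101.6050/10⌋ = 10 → K.
Square: lon ⌊15.2223/2⌋ = 7; lat ⌊1.6050/1⌋ = 1.
Subsquare: lon ⌊1.2223/0.0833333⌋ = 14 → o; lat ⌊0.6050/0.0416667⌋ = 14 → o.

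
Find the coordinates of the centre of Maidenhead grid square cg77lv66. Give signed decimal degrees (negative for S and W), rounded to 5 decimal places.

Field C=2, G=6: +2·20° lon, +6·10° lat → SW at lon -140°, lat -30°.
Square 7, 7: +7·2° lon, +7·1° lat → SW at lon -126°, lat -23°.
Subsquare l=11, v=21: +11·0.0833333° lon, +21·0.0416667° lat → SW at lon -125.083°, lat -22.125°.
Extended square 6, 6: +6·0.00833333° lon, +6·0.00416667° lat → SW at lon -125.033°, lat -22.1°.
Cell spans 0.00833333° lon × 0.00416667° lat. Centre is SW corner plus half of each.
latitude -22.09792, longitude -125.02917.

-22.09792, -125.02917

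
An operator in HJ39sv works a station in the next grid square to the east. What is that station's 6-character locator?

Longitude subsquare s = 18; +1 → 19 = t.
The latitude characters are unchanged.

HJ39tv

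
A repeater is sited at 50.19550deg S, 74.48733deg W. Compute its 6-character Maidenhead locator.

Shift to the Maidenhead origin (180°W, 90°S): lon 105.5127, lat 39.8045.
Field: 105.5127/20 → 5 → F, 39.8045/10 → 3 → D; chars FD.
Square: 5.5127/2 → 2, 9.8045/1 → 9; chars 29.
Subsquare: 1.5127/0.0833333 → 18 → s, 0.8045/0.0416667 → 19 → t; chars st.

FD29st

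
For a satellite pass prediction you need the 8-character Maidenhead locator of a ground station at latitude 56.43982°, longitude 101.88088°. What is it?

OO06wk55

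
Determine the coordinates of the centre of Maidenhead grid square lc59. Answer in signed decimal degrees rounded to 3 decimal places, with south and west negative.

Field L=11, C=2: +11·20° lon, +2·10° lat → SW at lon 40°, lat -70°.
Square 5, 9: +5·2° lon, +9·1° lat → SW at lon 50°, lat -61°.
Cell spans 2° lon × 1° lat. Centre is SW corner plus half of each.
latitude -60.500, longitude 51.000.

-60.500, 51.000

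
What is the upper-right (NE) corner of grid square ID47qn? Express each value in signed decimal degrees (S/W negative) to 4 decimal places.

-52.4167, -10.5833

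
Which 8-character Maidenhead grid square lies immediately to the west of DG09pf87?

DG09pf77

Longitude extended square 8; −1 → 7.
The latitude characters are unchanged.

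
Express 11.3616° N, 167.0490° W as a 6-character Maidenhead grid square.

AK61li

Add 180° to longitude and 90° to latitude: 12.9510, 101.3616.
Field (20°×10°, letters A–R): 12.9510/20 → 0 → A, 101.3616/10 → 10 → K; chars AK.
Square (2°×1°, digits 0–9): 12.9510/2 → 6, 1.3616/1 → 1; chars 61.
Subsquare (5′×2.5′, letters a–x): 0.9510/0.0833333 → 11 → l, 0.3616/0.0416667 → 8 → i; chars li.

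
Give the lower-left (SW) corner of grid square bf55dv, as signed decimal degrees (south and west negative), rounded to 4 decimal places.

-34.1250, -149.7500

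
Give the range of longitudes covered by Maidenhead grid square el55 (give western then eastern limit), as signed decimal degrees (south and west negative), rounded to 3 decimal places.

-90.000, -88.000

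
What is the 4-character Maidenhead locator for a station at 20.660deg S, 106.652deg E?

OG39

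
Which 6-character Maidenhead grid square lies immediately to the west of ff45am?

FF35xm

Longitude subsquare a = 0; −1 → -1, wraps to 23 = x, carry into square.
Longitude square 4; −1 → 3.
The latitude characters are unchanged.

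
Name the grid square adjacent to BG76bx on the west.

BG76ax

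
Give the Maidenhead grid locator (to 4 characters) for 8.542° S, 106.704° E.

OI31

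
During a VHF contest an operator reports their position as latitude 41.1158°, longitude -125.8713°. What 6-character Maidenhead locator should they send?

CN71bc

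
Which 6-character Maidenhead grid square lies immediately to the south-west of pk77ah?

PK67xg

Longitude subsquare a = 0; −1 → -1, wraps to 23 = x, carry into square.
Longitude square 7; −1 → 6.
Latitude subsquare h = 7; −1 → 6 = g.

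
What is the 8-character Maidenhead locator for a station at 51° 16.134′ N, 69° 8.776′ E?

Offset from 180°W / 90°S: lon 249.14627°, lat 141.26890°.
Field: 249.14627/20 → 12 → M, 141.26890/10 → 14 → O; chars MO.
Square: 9.14627/2 → 4, 1.26890/1 → 1; chars 41.
Subsquare: 1.14627/0.0833333 → 13 → n, 0.26890/0.0416667 → 6 → g; chars ng.
Extended square: 0.06293/0.00833333 → 7, 0.01890/0.00416667 → 4; chars 74.

MO41ng74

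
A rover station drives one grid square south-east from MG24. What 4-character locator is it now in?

MG33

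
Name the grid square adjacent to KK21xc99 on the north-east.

KK31ad00

Longitude extended square 9; +1 → 10, wraps to 0, carry into subsquare.
Longitude subsquare x = 23; +1 → 24, wraps to 0 = a, carry into square.
Longitude square 2; +1 → 3.
Latitude extended square 9; +1 → 10, wraps to 0, carry into subsquare.
Latitude subsquare c = 2; +1 → 3 = d.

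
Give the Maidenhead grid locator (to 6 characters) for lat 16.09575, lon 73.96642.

MK66xc

Add 180° to longitude and 90° to latitude: 253.9664, 106.0957.
Field: 253.9664/20 → 12 → M, 106.0957/10 → 10 → K; chars MK.
Square: 13.9664/2 → 6, 6.0957/1 → 6; chars 66.
Subsquare: 1.9664/0.0833333 → 23 → x, 0.0957/0.0416667 → 2 → c; chars xc.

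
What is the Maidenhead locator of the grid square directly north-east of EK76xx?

Longitude subsquare x = 23; +1 → 24, wraps to 0 = a, carry into square.
Longitude square 7; +1 → 8.
Latitude subsquare x = 23; +1 → 24, wraps to 0 = a, carry into square.
Latitude square 6; +1 → 7.

EK87aa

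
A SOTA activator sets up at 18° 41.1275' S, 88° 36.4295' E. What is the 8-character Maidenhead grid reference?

Offset from 180°W / 90°S: lon 268.60716°, lat 71.31454°.
Field: lon ⌊268.60716/20⌋ = 13 → N; lat ⌊71.31454/10⌋ = 7 → H.
Square: lon ⌊8.60716/2⌋ = 4; lat ⌊1.31454/1⌋ = 1.
Subsquare: lon ⌊0.60716/0.0833333⌋ = 7 → h; lat ⌊0.31454/0.0416667⌋ = 7 → h.
Extended square: lon ⌊0.02383/0.00833333⌋ = 2; lat ⌊0.02288/0.00416667⌋ = 5.

NH41hh25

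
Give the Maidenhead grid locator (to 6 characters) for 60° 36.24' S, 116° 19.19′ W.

DC19uj

Shift to the Maidenhead origin (180°W, 90°S): lon 63.6802, lat 29.3960.
Field (20°×10°, letters A–R): lon ⌊63.6802/20⌋ = 3 → D; lat ⌊29.3960/10⌋ = 2 → C.
Square (2°×1°, digits 0–9): lon ⌊3.6802/2⌋ = 1; lat ⌊9.3960/1⌋ = 9.
Subsquare (5′×2.5′, letters a–x): lon ⌊1.6802/0.0833333⌋ = 20 → u; lat ⌊0.3960/0.0416667⌋ = 9 → j.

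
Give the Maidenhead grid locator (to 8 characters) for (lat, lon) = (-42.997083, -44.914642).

GE77na00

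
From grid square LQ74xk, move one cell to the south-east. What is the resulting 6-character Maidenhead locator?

LQ84aj

Longitude subsquare x = 23; +1 → 24, wraps to 0 = a, carry into square.
Longitude square 7; +1 → 8.
Latitude subsquare k = 10; −1 → 9 = j.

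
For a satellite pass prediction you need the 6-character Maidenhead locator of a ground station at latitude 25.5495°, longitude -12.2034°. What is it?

Offset from 180°W / 90°S: lon 167.7966°, lat 115.5495°.
Field: lon ⌊167.7966/20⌋ = 8 → I; lat ⌊115.5495/10⌋ = 11 → L.
Square: lon ⌊7.7966/2⌋ = 3; lat ⌊5.5495/1⌋ = 5.
Subsquare: lon ⌊1.7966/0.0833333⌋ = 21 → v; lat ⌊0.5495/0.0416667⌋ = 13 → n.

IL35vn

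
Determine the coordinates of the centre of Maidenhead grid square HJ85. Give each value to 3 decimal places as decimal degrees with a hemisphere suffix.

Field H=7, J=9: +7·20° lon, +9·10° lat → SW at lon -40°, lat 0°.
Square 8, 5: +8·2° lon, +5·1° lat → SW at lon -24°, lat 5°.
Cell spans 2° lon × 1° lat. Centre is SW corner plus half of each.
latitude 5.500° N, longitude 23.000° W.

5.500° N, 23.000° W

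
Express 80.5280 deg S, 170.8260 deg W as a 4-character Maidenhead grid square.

Offset from 180°W / 90°S: lon 9.17°, lat 9.47°.
Field: lon ⌊9.17/20⌋ = 0 → A; lat ⌊9.47/10⌋ = 0 → A.
Square: lon ⌊9.17/2⌋ = 4; lat ⌊9.47/1⌋ = 9.

AA49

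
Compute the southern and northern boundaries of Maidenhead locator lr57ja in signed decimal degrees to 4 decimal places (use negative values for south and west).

87.0000, 87.0417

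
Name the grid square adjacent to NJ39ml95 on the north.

NJ39ml96

Latitude extended square 5; +1 → 6.
The longitude characters are unchanged.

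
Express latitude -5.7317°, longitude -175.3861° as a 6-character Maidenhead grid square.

AI24hg

Add 180° to longitude and 90° to latitude: 4.6139, 84.2683.
Field (20°×10°, letters A–R): lon ⌊4.6139/20⌋ = 0 → A; lat ⌊84.2683/10⌋ = 8 → I.
Square (2°×1°, digits 0–9): lon ⌊4.6139/2⌋ = 2; lat ⌊4.2683/1⌋ = 4.
Subsquare (5′×2.5′, letters a–x): lon ⌊0.6139/0.0833333⌋ = 7 → h; lat ⌊0.2683/0.0416667⌋ = 6 → g.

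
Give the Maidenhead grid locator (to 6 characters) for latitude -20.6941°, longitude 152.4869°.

QG69fh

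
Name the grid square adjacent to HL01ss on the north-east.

Longitude subsquare s = 18; +1 → 19 = t.
Latitude subsquare s = 18; +1 → 19 = t.

HL01tt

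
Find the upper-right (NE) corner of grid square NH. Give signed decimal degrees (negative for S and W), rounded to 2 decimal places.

-10.00, 100.00

Field N=13, H=7: +13·20° lon, +7·10° lat → SW at lon 80°, lat -20°.
Cell spans 20° lon × 10° lat. NE corner is SW corner plus one full cell.
latitude -10.00, longitude 100.00.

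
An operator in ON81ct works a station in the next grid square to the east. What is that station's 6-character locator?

Longitude subsquare c = 2; +1 → 3 = d.
The latitude characters are unchanged.

ON81dt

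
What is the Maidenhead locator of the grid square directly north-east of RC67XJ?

Longitude subsquare x = 23; +1 → 24, wraps to 0 = a, carry into square.
Longitude square 6; +1 → 7.
Latitude subsquare j = 9; +1 → 10 = k.

RC77ak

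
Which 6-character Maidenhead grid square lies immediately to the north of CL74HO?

CL74hp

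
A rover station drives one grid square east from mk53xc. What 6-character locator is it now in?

Longitude subsquare x = 23; +1 → 24, wraps to 0 = a, carry into square.
Longitude square 5; +1 → 6.
The latitude characters are unchanged.

MK63ac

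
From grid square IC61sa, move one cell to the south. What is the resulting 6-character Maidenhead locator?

Latitude subsquare a = 0; −1 → -1, wraps to 23 = x, carry into square.
Latitude square 1; −1 → 0.
The longitude characters are unchanged.

IC60sx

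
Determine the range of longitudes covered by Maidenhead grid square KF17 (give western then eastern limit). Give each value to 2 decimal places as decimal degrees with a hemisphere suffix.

Field K=10, F=5: +10·20° lon, +5·10° lat → SW at lon 20°, lat -40°.
Square 1, 7: +1·2° lon, +7·1° lat → SW at lon 22°, lat -33°.
Cell spans 2° lon × 1° lat.
west 22.00° E, east 24.00° E.

22.00° E, 24.00° E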